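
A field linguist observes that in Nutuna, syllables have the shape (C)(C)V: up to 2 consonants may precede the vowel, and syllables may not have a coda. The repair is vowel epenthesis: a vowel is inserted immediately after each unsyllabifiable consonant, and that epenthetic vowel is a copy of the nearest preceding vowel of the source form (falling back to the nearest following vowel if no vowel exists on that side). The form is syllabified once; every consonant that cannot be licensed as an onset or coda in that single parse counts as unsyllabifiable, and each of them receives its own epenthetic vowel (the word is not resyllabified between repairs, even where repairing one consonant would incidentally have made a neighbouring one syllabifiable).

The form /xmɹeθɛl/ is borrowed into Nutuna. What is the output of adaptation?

xemɹeθɛlɛ

The consonants /x/, /l/ cannot be parsed into a legal (C)(C)V syllable (no codas are permitted; onsets may contain at most 2 consonants).
Inserting the epenthetic vowel yields /x/ → /xe/, /l/ → /lɛ/.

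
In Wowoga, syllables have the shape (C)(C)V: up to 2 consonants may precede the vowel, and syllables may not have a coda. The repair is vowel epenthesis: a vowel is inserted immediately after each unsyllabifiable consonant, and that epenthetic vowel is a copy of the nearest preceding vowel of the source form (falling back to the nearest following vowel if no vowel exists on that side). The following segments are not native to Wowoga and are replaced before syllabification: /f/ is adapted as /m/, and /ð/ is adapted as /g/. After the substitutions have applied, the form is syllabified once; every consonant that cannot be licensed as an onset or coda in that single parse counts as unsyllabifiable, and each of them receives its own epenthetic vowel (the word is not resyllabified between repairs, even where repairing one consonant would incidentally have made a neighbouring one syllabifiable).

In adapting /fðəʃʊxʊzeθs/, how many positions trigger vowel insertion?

2

After substitution the input is /mgəʃʊxʊzeθs/.
The unsyllabifiable consonants are /θ/, /s/; each receives one epenthetic vowel.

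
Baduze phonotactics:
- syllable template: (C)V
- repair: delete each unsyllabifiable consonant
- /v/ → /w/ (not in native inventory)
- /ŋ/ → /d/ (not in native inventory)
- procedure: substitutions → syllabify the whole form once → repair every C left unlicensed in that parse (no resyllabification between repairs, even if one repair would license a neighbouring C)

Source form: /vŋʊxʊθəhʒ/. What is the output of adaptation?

Substitution: /v/ → /w/, /ŋ/ → /d/, giving /wdʊxʊθəhʒ/.
Under (C)V, the unsyllabifiable consonants are /w/, /h/, /ʒ/ (no codas are permitted; onsets are limited to one consonant).
Deletion applies to /w/, /h/, /ʒ/.

dʊxʊθə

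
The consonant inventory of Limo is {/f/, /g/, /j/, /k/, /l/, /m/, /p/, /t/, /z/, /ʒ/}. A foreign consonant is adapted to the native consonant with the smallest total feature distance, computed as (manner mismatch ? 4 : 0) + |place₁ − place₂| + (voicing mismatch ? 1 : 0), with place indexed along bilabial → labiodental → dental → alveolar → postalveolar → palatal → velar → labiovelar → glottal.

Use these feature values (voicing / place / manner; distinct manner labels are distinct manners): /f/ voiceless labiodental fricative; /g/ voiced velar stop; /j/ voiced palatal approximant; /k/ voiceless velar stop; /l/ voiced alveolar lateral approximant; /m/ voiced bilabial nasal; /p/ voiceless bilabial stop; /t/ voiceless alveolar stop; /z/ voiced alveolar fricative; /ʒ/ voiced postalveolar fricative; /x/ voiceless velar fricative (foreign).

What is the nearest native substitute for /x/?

/ʒ/ is closest: same manner (fricative), place distance 2 (velar→postalveolar), voicing differs (+1); total 3. Next closest is /k/ at distance 4.

ʒ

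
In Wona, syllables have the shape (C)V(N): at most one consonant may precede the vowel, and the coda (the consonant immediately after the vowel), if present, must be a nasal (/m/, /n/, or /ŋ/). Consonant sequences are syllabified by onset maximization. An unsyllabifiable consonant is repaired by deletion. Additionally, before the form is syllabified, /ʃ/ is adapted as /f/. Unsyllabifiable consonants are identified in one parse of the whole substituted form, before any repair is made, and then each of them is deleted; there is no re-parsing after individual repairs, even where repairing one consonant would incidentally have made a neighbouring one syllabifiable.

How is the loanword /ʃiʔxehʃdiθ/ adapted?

Substitution: /ʃ/ → /f/, giving /fiʔxehfdiθ/.
Syllabifying with onset maximization leaves /ʔ/, /h/, /f/, /θ/ stranded (only a nasal (/m/, /n/, or /ŋ/) is licensed in coda position; onsets are limited to one consonant).
Each unlicensed consonant is deleted: /ʔ/, /h/, /f/, /θ/.

fixedi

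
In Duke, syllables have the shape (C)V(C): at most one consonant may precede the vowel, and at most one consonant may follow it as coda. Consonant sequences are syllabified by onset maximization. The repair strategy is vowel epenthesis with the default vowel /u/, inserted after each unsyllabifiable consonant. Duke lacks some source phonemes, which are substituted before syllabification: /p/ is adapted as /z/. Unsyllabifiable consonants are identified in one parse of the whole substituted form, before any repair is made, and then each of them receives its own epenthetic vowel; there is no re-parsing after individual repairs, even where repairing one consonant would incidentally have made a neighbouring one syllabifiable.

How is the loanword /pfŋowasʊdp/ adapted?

zufuŋowasʊdzu

Substitution: /p/ → /z/, giving /zfŋowasʊdz/.
Syllabifying with onset maximization leaves /z/, /f/, /z/ stranded (at most one coda consonant is licensed; onsets are limited to one consonant).
Each unlicensed consonant becomes the onset of a new syllable: /z/ → /zu/, /f/ → /fu/, /z/ → /zu/.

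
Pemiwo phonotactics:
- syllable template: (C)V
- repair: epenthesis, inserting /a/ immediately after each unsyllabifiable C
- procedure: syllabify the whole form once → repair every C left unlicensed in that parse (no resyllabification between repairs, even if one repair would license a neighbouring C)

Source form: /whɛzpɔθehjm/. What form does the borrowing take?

The consonants /w/, /z/, /h/, /j/, /m/ cannot be parsed into a legal (C)V syllable (no codas are permitted; onsets are limited to one consonant).
Each unlicensed consonant becomes the onset of a new syllable: /w/ → /wa/, /z/ → /za/, /h/ → /ha/, /j/ → /ja/, /m/ → /ma/.

wahɛzapɔθehajama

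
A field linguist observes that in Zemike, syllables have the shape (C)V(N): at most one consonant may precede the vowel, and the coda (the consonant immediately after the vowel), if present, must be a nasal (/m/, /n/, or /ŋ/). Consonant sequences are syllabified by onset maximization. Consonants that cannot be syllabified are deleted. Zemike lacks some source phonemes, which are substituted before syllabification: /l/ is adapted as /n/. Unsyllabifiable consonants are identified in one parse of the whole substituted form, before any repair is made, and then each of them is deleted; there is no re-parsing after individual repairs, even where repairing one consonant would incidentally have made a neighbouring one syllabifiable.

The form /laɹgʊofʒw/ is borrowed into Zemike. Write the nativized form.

nagʊo

Substitution: /l/ → /n/, giving /naɹgʊofʒw/.
Under (C)V(N), the unsyllabifiable consonants are /ɹ/, /f/, /ʒ/, /w/ (only a nasal (/m/, /n/, or /ŋ/) is licensed in coda position; onsets are limited to one consonant).
Deletion applies to /ɹ/, /f/, /ʒ/, /w/.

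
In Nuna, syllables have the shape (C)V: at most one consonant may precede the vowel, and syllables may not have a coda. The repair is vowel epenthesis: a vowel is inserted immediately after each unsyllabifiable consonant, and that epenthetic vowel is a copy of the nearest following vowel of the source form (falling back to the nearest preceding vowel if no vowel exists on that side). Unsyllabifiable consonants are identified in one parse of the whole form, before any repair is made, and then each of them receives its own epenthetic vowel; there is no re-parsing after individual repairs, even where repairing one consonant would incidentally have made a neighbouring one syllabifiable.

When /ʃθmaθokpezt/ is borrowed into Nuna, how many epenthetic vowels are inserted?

5

The unsyllabifiable consonants are /ʃ/, /θ/, /k/, /z/, /t/; each receives one epenthetic vowel.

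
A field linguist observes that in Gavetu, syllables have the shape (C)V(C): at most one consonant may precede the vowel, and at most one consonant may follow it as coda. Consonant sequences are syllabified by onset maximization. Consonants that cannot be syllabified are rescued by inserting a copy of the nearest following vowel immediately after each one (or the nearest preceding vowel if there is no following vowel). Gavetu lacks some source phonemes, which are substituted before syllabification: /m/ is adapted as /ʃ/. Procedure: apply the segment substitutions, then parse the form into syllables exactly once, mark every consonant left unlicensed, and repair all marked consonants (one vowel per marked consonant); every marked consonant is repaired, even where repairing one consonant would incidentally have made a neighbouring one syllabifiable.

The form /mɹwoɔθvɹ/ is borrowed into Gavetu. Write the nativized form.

Substitution: /m/ → /ʃ/, giving /ʃɹwoɔθvɹ/.
The consonants /ʃ/, /ɹ/, /v/, /ɹ/ cannot be parsed into a legal (C)V(C) syllable (at most one coda consonant is licensed; onsets are limited to one consonant).
Epenthesis after each stranded consonant: /ʃ/ → /ʃo/, /ɹ/ → /ɹo/, /v/ → /vɔ/, /ɹ/ → /ɹɔ/.

ʃoɹowoɔθvɔɹɔ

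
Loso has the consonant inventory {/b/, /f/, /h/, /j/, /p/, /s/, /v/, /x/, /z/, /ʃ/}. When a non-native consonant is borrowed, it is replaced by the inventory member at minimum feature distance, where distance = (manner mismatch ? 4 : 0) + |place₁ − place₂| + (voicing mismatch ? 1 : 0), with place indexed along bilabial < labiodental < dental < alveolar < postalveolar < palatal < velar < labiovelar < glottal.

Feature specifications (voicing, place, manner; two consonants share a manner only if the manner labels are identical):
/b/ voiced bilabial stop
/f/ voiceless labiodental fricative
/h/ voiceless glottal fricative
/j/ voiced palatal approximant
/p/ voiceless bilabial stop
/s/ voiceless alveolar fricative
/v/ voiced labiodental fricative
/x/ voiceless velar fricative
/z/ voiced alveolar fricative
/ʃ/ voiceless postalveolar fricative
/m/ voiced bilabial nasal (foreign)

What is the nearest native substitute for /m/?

/b/ is closest: manner differs (nasal→stop, +4), place distance 0 (bilabial→bilabial), same voicing; total 4. Next closest is /p/ at distance 5.

b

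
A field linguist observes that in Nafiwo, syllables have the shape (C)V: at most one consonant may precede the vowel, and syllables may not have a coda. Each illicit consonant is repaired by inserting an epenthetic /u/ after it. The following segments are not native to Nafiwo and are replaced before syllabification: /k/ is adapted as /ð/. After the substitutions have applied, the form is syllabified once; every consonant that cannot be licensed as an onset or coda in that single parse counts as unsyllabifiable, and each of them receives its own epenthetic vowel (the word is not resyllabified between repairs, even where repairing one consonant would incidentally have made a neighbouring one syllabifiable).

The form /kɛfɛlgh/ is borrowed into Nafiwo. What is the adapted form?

Substitution: /k/ → /ð/, giving /ðɛfɛlgh/.
Syllabifying with onset maximization leaves /l/, /g/, /h/ stranded (no codas are permitted; onsets are limited to one consonant).
Each unlicensed consonant becomes the onset of a new syllable: /l/ → /lu/, /g/ → /gu/, /h/ → /hu/.

ðɛfɛluguhu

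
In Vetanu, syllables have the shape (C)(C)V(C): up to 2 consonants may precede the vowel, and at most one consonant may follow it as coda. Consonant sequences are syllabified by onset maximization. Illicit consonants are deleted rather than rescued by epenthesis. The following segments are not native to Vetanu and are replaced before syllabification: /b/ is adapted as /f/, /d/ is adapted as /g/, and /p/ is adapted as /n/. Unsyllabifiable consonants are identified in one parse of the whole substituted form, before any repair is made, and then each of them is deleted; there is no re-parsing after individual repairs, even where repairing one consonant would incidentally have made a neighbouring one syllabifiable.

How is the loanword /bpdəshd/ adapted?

Substitution: /b/ → /f/, /p/ → /n/, /d/ → /g/, giving /fngəshg/.
Syllabifying with onset maximization leaves /f/, /h/, /g/ stranded (at most one coda consonant is licensed; onsets may contain at most 2 consonants).
Deleting the stranded consonants removes /f/, /h/, /g/.

ngəs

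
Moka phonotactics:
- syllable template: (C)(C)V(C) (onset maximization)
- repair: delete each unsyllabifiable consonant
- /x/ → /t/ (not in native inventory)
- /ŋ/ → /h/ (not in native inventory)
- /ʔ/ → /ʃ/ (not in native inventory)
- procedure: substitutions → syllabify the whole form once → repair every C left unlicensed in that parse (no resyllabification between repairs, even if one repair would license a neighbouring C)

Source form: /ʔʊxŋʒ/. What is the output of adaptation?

Substitution: /ʔ/ → /ʃ/, /x/ → /t/, /ŋ/ → /h/, giving /ʃʊthʒ/.
The consonants /h/, /ʒ/ cannot be parsed into a legal (C)(C)V(C) syllable (at most one coda consonant is licensed; onsets may contain at most 2 consonants).
Each unlicensed consonant is deleted: /h/, /ʒ/.

ʃʊt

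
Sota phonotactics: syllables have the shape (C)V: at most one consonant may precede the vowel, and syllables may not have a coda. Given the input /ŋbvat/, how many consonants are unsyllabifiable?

3

Under (C)V, the unsyllabifiable consonants are /ŋ/, /b/, /t/ (no codas are permitted; onsets are limited to one consonant).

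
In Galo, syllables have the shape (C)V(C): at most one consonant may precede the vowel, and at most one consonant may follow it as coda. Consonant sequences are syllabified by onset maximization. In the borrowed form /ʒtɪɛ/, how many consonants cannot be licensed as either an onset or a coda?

Under (C)V(C), the unsyllabifiable consonants are /ʒ/ (at most one coda consonant is licensed; onsets are limited to one consonant).

1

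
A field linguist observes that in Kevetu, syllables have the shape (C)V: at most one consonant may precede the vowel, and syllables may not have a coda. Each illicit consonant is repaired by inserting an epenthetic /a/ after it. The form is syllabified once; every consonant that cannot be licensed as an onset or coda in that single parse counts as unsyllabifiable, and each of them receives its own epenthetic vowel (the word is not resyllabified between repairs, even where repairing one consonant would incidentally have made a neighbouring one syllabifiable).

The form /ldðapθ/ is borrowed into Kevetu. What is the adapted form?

Under (C)V, the unsyllabifiable consonants are /l/, /d/, /p/, /θ/ (no codas are permitted; onsets are limited to one consonant).
Each unlicensed consonant becomes the onset of a new syllable: /l/ → /la/, /d/ → /da/, /p/ → /pa/, /θ/ → /θa/.

ladaðapaθa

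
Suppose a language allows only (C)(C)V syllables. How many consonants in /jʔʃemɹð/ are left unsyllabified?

4

Under (C)(C)V, the unsyllabifiable consonants are /j/, /m/, /ɹ/, /ð/ (no codas are permitted; onsets may contain at most 2 consonants).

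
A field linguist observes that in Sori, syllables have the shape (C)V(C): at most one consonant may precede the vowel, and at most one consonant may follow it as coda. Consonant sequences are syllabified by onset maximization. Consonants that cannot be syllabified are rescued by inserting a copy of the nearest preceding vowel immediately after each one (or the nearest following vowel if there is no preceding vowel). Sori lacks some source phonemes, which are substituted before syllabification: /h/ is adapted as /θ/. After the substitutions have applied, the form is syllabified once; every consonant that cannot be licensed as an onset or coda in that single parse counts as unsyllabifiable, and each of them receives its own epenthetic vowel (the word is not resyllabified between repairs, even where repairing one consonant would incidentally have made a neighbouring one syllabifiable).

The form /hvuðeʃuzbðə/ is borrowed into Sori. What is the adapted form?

θuvuðeʃuzbuðə

Substitution: /h/ → /θ/, giving /θvuðeʃuzbðə/.
Under (C)V(C), the unsyllabifiable consonants are /θ/, /b/ (at most one coda consonant is licensed; onsets are limited to one consonant).
Each unlicensed consonant becomes the onset of a new syllable: /θ/ → /θu/, /b/ → /bu/.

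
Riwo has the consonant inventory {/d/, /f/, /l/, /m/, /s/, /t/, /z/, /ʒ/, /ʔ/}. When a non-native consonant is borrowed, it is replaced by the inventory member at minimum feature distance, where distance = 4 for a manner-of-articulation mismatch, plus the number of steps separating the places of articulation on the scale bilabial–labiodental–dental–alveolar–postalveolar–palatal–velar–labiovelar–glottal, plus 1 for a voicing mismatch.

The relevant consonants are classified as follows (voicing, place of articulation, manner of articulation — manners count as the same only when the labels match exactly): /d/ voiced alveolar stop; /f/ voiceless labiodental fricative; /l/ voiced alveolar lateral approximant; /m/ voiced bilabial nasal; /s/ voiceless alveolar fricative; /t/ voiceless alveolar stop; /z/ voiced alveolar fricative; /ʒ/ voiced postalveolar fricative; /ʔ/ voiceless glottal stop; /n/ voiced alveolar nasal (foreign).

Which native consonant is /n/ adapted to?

/m/ is closest: same manner (nasal), place distance 3 (alveolar→bilabial), same voicing; total 3. Next closest is /d/ at distance 4.

m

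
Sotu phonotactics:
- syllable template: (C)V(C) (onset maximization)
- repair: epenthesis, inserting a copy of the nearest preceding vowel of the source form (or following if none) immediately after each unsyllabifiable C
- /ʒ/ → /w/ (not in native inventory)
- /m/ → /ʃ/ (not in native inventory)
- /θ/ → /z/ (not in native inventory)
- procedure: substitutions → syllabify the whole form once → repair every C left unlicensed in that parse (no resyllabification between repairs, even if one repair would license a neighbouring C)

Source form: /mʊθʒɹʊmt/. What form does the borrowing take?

ʃʊzwʊɹʊʃtʊ

Substitution: /m/ → /ʃ/, /θ/ → /z/, /ʒ/ → /w/, giving /ʃʊzwɹʊʃt/.
Under (C)V(C), the unsyllabifiable consonants are /w/, /t/ (at most one coda consonant is licensed; onsets are limited to one consonant).
Inserting the epenthetic vowel yields /w/ → /wʊ/, /t/ → /tʊ/.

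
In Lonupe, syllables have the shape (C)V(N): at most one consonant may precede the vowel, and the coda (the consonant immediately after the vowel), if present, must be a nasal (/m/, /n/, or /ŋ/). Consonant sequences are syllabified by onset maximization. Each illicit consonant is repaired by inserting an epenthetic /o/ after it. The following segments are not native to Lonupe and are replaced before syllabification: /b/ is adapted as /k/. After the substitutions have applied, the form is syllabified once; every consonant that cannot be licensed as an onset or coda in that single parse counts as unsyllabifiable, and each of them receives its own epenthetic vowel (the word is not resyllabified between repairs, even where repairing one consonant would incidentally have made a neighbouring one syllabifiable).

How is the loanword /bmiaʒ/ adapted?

komiaʒo

Substitution: /b/ → /k/, giving /kmiaʒ/.
The consonants /k/, /ʒ/ cannot be parsed into a legal (C)V(N) syllable (only a nasal (/m/, /n/, or /ŋ/) is licensed in coda position; onsets are limited to one consonant).
Inserting the epenthetic vowel yields /k/ → /ko/, /ʒ/ → /ʒo/.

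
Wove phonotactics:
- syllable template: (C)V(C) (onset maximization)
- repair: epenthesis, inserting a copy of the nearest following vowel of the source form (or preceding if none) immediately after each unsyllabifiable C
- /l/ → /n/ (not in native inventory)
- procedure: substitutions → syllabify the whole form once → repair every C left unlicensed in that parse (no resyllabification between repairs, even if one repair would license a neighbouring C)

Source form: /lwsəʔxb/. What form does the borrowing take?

nəwəsəʔxəbə

Substitution: /l/ → /n/, giving /nwsəʔxb/.
The consonants /n/, /w/, /x/, /b/ cannot be parsed into a legal (C)V(C) syllable (at most one coda consonant is licensed; onsets are limited to one consonant).
Each unlicensed consonant becomes the onset of a new syllable: /n/ → /nə/, /w/ → /wə/, /x/ → /xə/, /b/ → /bə/.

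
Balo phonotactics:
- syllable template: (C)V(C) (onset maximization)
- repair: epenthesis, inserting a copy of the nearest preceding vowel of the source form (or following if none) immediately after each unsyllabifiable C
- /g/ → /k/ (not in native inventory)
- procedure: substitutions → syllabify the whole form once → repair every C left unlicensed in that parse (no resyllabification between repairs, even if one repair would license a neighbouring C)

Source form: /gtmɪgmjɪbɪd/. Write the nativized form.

Substitution: /g/ → /k/, giving /ktmɪkmjɪbɪd/.
Under (C)V(C), the unsyllabifiable consonants are /k/, /t/, /m/ (at most one coda consonant is licensed; onsets are limited to one consonant).
Epenthesis after each stranded consonant: /k/ → /kɪ/, /t/ → /tɪ/, /m/ → /mɪ/.

kɪtɪmɪkmɪjɪbɪd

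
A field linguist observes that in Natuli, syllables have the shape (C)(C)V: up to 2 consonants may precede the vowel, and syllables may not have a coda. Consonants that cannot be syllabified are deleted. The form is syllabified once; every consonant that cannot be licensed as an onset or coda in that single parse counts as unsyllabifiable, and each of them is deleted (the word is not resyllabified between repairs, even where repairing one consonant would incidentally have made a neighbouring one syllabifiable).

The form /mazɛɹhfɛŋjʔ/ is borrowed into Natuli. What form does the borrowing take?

Under (C)(C)V, the unsyllabifiable consonants are /ɹ/, /ŋ/, /j/, /ʔ/ (no codas are permitted; onsets may contain at most 2 consonants).
Each unlicensed consonant is deleted: /ɹ/, /ŋ/, /j/, /ʔ/.

mazɛhfɛ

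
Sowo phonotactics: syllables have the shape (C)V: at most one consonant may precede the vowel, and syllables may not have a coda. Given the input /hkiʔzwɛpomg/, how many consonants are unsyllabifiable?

The consonants /h/, /ʔ/, /z/, /m/, /g/ cannot be parsed into a legal (C)V syllable (no codas are permitted; onsets are limited to one consonant).

5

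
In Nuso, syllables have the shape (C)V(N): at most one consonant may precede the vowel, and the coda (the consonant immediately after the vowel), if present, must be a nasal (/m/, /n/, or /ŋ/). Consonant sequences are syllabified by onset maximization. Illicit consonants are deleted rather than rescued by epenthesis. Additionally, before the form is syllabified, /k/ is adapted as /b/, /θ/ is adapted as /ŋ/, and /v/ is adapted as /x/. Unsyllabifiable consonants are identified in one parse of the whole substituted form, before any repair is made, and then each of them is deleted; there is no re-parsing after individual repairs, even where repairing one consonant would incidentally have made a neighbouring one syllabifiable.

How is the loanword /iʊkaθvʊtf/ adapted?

iʊbaŋxʊ

Substitution: /k/ → /b/, /θ/ → /ŋ/, /v/ → /x/, giving /iʊbaŋxʊtf/.
The consonants /t/, /f/ cannot be parsed into a legal (C)V(N) syllable (only a nasal (/m/, /n/, or /ŋ/) is licensed in coda position; onsets are limited to one consonant).
Deletion applies to /t/, /f/.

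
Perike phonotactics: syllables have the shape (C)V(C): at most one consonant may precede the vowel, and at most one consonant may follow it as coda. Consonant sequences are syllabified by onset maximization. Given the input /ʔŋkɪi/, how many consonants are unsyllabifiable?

2

Under (C)V(C), the unsyllabifiable consonants are /ʔ/, /ŋ/ (at most one coda consonant is licensed; onsets are limited to one consonant).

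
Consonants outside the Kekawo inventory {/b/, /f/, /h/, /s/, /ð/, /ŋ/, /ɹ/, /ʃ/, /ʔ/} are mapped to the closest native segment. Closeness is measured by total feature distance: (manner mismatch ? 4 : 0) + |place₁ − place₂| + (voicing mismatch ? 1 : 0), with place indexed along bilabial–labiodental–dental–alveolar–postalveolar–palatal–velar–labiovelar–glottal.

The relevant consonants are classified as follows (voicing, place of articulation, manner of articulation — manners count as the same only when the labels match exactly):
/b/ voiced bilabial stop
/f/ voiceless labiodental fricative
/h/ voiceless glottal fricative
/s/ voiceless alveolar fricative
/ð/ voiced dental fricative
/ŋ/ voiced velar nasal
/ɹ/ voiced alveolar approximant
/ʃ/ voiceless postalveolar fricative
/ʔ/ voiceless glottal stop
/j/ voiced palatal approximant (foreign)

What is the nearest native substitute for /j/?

ɹ

/ɹ/ is closest: same manner (approximant), place distance 2 (palatal→alveolar), same voicing; total 2. Next closest is /ŋ/ at distance 5.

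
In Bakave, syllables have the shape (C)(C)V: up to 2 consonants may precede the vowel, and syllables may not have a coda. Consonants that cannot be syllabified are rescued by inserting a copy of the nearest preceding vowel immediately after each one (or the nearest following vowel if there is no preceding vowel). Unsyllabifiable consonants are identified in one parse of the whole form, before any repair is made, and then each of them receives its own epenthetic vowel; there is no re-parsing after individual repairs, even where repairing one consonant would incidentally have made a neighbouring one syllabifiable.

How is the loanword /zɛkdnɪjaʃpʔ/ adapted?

Under (C)(C)V, the unsyllabifiable consonants are /k/, /ʃ/, /p/, /ʔ/ (no codas are permitted; onsets may contain at most 2 consonants).
Epenthesis after each stranded consonant: /k/ → /kɛ/, /ʃ/ → /ʃa/, /p/ → /pa/, /ʔ/ → /ʔa/.

zɛkɛdnɪjaʃapaʔa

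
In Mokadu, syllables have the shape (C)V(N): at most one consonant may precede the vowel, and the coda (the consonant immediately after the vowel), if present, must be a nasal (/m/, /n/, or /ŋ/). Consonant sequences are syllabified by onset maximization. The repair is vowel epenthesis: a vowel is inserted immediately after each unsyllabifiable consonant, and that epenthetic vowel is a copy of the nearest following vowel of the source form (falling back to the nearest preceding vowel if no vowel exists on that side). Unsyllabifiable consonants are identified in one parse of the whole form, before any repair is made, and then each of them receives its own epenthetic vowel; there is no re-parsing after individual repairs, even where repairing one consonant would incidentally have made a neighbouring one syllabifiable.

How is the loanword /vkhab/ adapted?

Under (C)V(N), the unsyllabifiable consonants are /v/, /k/, /b/ (only a nasal (/m/, /n/, or /ŋ/) is licensed in coda position; onsets are limited to one consonant).
Each unlicensed consonant becomes the onset of a new syllable: /v/ → /va/, /k/ → /ka/, /b/ → /ba/.

vakahaba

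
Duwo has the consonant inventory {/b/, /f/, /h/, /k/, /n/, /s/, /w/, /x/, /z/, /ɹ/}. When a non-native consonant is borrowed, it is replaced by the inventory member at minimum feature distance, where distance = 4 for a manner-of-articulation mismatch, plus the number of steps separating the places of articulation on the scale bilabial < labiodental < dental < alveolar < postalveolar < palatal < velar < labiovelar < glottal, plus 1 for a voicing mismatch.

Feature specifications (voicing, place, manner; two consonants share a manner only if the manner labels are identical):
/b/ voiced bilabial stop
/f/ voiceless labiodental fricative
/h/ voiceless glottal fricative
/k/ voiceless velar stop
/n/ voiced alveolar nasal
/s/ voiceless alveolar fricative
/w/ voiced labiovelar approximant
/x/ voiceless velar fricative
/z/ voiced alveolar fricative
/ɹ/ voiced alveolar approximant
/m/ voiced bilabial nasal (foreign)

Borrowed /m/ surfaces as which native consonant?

/n/ is closest: same manner (nasal), place distance 3 (bilabial→alveolar), same voicing; total 3. Next closest is /b/ at distance 4.

n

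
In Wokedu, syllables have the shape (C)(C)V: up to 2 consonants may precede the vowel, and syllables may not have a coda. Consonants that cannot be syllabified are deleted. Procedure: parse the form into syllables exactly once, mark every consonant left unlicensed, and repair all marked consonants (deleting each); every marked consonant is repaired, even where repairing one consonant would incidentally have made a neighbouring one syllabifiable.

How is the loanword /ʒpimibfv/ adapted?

ʒpimi

Under (C)(C)V, the unsyllabifiable consonants are /b/, /f/, /v/ (no codas are permitted; onsets may contain at most 2 consonants).
Deletion applies to /b/, /f/, /v/.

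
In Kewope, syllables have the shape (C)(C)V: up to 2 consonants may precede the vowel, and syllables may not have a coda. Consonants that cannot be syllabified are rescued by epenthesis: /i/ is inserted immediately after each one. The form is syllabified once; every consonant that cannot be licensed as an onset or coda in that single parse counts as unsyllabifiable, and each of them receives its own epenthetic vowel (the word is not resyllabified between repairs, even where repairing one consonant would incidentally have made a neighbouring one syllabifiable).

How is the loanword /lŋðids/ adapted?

The consonants /l/, /d/, /s/ cannot be parsed into a legal (C)(C)V syllable (no codas are permitted; onsets may contain at most 2 consonants).
Inserting the epenthetic vowel yields /l/ → /li/, /d/ → /di/, /s/ → /si/.

liŋðidisi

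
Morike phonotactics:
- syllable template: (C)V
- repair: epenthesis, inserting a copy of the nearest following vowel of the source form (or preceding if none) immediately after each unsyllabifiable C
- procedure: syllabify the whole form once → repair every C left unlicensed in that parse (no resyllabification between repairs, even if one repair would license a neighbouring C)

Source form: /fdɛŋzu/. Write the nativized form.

Syllabifying with onset maximization leaves /f/, /ŋ/ stranded (no codas are permitted; onsets are limited to one consonant).
Each unlicensed consonant becomes the onset of a new syllable: /f/ → /fɛ/, /ŋ/ → /ŋu/.

fɛdɛŋuzu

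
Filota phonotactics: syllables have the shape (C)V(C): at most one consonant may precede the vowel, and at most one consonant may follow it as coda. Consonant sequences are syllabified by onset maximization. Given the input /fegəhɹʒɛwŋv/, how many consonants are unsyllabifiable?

3

Under (C)V(C), the unsyllabifiable consonants are /ɹ/, /ŋ/, /v/ (at most one coda consonant is licensed; onsets are limited to one consonant).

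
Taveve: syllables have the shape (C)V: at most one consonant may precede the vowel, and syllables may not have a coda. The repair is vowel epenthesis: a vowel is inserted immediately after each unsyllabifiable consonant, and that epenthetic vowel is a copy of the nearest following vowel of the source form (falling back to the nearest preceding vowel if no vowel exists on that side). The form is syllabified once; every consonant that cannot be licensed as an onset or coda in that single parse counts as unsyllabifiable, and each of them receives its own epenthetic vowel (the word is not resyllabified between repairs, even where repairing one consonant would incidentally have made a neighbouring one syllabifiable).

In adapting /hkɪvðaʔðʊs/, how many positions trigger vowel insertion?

The unsyllabifiable consonants are /h/, /v/, /ʔ/, /s/; each receives one epenthetic vowel.

4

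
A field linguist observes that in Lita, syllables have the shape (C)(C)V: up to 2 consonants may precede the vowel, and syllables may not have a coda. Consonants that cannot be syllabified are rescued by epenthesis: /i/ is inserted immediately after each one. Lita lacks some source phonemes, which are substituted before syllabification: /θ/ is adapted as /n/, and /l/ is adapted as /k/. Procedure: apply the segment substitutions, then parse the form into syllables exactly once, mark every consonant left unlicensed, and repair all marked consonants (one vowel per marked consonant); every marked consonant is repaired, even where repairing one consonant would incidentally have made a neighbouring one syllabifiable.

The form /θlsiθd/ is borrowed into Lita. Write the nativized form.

niksinidi

Substitution: /θ/ → /n/, /l/ → /k/, giving /nksind/.
Under (C)(C)V, the unsyllabifiable consonants are /n/, /n/, /d/ (no codas are permitted; onsets may contain at most 2 consonants).
Epenthesis after each stranded consonant: /n/ → /ni/, /n/ → /ni/, /d/ → /di/.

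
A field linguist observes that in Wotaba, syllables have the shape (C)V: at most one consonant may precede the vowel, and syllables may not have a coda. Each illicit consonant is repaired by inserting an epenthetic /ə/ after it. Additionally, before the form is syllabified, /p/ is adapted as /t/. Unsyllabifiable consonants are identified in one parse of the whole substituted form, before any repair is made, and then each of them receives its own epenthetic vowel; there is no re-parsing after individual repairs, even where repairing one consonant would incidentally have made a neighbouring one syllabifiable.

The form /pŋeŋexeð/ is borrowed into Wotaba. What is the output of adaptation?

Substitution: /p/ → /t/, giving /tŋeŋexeð/.
Syllabifying with onset maximization leaves /t/, /ð/ stranded (no codas are permitted; onsets are limited to one consonant).
Epenthesis after each stranded consonant: /t/ → /tə/, /ð/ → /ðə/.

təŋeŋexeðə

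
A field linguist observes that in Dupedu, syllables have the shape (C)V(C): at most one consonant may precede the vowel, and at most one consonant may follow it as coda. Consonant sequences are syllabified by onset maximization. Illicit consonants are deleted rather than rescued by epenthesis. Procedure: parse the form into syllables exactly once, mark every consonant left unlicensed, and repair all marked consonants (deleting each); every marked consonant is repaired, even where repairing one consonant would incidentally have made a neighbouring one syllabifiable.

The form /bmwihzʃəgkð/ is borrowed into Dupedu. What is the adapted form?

Under (C)V(C), the unsyllabifiable consonants are /b/, /m/, /z/, /k/, /ð/ (at most one coda consonant is licensed; onsets are limited to one consonant).
Deleting the stranded consonants removes /b/, /m/, /z/, /k/, /ð/.

wihʃəg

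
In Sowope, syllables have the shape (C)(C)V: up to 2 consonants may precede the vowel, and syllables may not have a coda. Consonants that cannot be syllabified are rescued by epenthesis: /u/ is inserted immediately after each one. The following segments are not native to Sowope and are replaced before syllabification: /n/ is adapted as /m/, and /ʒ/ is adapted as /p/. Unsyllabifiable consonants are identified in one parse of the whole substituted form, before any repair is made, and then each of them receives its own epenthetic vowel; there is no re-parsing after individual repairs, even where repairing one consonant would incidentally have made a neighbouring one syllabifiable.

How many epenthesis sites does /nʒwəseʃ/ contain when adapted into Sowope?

2

After substitution the input is /mpwəseʃ/.
The unsyllabifiable consonants are /m/, /ʃ/; each receives one epenthetic vowel.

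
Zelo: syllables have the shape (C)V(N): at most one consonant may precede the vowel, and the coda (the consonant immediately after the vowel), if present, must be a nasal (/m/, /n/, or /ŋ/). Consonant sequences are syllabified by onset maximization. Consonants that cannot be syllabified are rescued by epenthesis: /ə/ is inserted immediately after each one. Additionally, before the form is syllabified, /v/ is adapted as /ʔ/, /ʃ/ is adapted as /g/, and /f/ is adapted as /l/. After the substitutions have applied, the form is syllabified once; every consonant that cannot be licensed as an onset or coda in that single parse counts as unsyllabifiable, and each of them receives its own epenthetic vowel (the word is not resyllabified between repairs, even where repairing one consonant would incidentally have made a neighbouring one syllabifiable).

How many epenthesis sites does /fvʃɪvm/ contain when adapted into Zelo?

4

After substitution the input is /lʔgɪʔm/.
The unsyllabifiable consonants are /l/, /ʔ/, /ʔ/, /m/; each receives one epenthetic vowel.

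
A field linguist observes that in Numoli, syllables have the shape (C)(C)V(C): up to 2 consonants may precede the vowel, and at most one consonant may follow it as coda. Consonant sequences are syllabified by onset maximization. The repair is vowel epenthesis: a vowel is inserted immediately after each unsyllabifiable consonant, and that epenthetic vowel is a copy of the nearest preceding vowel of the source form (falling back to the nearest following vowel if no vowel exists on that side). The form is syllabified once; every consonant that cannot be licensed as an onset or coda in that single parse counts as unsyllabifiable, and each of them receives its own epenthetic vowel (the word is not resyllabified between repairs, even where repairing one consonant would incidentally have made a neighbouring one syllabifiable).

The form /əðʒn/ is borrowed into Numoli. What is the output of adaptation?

Under (C)(C)V(C), the unsyllabifiable consonants are /ʒ/, /n/ (at most one coda consonant is licensed; onsets may contain at most 2 consonants).
Epenthesis after each stranded consonant: /ʒ/ → /ʒə/, /n/ → /nə/.

əðʒənə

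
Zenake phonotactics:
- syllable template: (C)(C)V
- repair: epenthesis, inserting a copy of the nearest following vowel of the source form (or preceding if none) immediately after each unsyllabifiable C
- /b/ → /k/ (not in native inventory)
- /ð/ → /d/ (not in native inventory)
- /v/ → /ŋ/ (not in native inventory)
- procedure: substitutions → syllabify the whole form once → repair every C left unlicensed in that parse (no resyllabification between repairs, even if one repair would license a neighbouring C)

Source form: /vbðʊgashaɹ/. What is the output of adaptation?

ŋʊkdʊgashaɹa

Substitution: /v/ → /ŋ/, /b/ → /k/, /ð/ → /d/, giving /ŋkdʊgashaɹ/.
The consonants /ŋ/, /ɹ/ cannot be parsed into a legal (C)(C)V syllable (no codas are permitted; onsets may contain at most 2 consonants).
Epenthesis after each stranded consonant: /ŋ/ → /ŋʊ/, /ɹ/ → /ɹa/.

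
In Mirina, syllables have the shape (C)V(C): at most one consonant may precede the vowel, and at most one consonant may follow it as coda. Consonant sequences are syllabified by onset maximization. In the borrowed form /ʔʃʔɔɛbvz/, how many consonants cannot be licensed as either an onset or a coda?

4

Syllabifying with onset maximization leaves /ʔ/, /ʃ/, /v/, /z/ stranded (at most one coda consonant is licensed; onsets are limited to one consonant).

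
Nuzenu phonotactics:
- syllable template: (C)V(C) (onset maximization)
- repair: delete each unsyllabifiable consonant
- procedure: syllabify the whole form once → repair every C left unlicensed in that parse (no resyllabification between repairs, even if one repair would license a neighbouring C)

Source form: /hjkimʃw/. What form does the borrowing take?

Syllabifying with onset maximization leaves /h/, /j/, /ʃ/, /w/ stranded (at most one coda consonant is licensed; onsets are limited to one consonant).
Deletion applies to /h/, /j/, /ʃ/, /w/.

kim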